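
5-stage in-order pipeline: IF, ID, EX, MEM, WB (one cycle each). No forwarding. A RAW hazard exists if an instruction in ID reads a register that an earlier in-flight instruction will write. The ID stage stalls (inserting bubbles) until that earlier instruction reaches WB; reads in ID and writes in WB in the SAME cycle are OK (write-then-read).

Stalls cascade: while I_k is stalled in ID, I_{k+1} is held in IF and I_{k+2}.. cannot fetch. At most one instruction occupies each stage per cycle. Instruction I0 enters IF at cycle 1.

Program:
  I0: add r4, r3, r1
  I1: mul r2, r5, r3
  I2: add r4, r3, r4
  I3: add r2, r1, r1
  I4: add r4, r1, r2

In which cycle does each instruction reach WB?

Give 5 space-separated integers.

I0 add r4 <- r3,r1: IF@1 ID@2 stall=0 (-) EX@3 MEM@4 WB@5
I1 mul r2 <- r5,r3: IF@2 ID@3 stall=0 (-) EX@4 MEM@5 WB@6
I2 add r4 <- r3,r4: IF@3 ID@4 stall=1 (RAW on I0.r4 (WB@5)) EX@6 MEM@7 WB@8
I3 add r2 <- r1,r1: IF@4 ID@6 stall=0 (-) EX@7 MEM@8 WB@9
I4 add r4 <- r1,r2: IF@6 ID@7 stall=2 (RAW on I3.r2 (WB@9)) EX@10 MEM@11 WB@12

Answer: 5 6 8 9 12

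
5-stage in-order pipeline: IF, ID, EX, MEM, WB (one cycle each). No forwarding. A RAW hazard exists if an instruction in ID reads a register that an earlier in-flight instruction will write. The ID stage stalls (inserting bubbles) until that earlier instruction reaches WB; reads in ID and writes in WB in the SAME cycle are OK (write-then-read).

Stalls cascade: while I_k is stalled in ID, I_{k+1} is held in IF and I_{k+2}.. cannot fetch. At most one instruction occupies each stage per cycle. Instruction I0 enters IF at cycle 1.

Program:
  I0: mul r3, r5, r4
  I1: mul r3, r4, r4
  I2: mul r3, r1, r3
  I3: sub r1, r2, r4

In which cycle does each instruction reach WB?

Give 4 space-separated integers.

I0 mul r3 <- r5,r4: IF@1 ID@2 stall=0 (-) EX@3 MEM@4 WB@5
I1 mul r3 <- r4,r4: IF@2 ID@3 stall=0 (-) EX@4 MEM@5 WB@6
I2 mul r3 <- r1,r3: IF@3 ID@4 stall=2 (RAW on I1.r3 (WB@6)) EX@7 MEM@8 WB@9
I3 sub r1 <- r2,r4: IF@4 ID@7 stall=0 (-) EX@8 MEM@9 WB@10

Answer: 5 6 9 10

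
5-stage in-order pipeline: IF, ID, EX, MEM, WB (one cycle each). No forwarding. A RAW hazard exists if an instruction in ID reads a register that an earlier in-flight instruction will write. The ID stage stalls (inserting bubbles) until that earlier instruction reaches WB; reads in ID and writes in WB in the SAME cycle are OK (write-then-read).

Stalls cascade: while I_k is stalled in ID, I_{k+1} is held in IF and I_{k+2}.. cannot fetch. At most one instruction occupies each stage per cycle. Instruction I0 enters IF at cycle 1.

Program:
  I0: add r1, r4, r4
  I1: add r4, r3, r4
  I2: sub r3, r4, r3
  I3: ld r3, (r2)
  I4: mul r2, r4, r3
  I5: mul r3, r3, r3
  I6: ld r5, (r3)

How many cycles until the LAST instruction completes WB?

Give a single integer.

Answer: 17

Derivation:
I0 add r1 <- r4,r4: IF@1 ID@2 stall=0 (-) EX@3 MEM@4 WB@5
I1 add r4 <- r3,r4: IF@2 ID@3 stall=0 (-) EX@4 MEM@5 WB@6
I2 sub r3 <- r4,r3: IF@3 ID@4 stall=2 (RAW on I1.r4 (WB@6)) EX@7 MEM@8 WB@9
I3 ld r3 <- r2: IF@4 ID@7 stall=0 (-) EX@8 MEM@9 WB@10
I4 mul r2 <- r4,r3: IF@7 ID@8 stall=2 (RAW on I3.r3 (WB@10)) EX@11 MEM@12 WB@13
I5 mul r3 <- r3,r3: IF@8 ID@11 stall=0 (-) EX@12 MEM@13 WB@14
I6 ld r5 <- r3: IF@11 ID@12 stall=2 (RAW on I5.r3 (WB@14)) EX@15 MEM@16 WB@17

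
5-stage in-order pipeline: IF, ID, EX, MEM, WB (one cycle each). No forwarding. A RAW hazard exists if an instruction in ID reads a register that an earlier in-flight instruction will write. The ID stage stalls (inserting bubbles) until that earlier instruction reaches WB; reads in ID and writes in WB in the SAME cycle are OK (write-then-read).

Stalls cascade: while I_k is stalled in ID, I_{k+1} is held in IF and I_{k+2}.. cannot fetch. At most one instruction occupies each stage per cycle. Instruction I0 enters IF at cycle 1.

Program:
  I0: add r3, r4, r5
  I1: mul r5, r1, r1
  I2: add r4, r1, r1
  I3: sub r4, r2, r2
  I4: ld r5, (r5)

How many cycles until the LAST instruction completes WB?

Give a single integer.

I0 add r3 <- r4,r5: IF@1 ID@2 stall=0 (-) EX@3 MEM@4 WB@5
I1 mul r5 <- r1,r1: IF@2 ID@3 stall=0 (-) EX@4 MEM@5 WB@6
I2 add r4 <- r1,r1: IF@3 ID@4 stall=0 (-) EX@5 MEM@6 WB@7
I3 sub r4 <- r2,r2: IF@4 ID@5 stall=0 (-) EX@6 MEM@7 WB@8
I4 ld r5 <- r5: IF@5 ID@6 stall=0 (-) EX@7 MEM@8 WB@9

Answer: 9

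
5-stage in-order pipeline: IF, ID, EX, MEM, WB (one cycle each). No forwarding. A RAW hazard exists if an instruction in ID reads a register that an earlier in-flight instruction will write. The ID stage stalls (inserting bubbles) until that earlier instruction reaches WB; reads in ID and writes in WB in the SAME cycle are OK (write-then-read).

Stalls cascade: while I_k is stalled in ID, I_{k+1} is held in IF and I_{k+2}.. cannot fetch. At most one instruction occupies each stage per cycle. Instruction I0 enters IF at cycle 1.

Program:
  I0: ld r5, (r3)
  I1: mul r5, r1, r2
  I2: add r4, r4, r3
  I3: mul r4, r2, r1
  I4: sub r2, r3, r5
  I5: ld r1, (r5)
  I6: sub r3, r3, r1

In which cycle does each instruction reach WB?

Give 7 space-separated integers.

I0 ld r5 <- r3: IF@1 ID@2 stall=0 (-) EX@3 MEM@4 WB@5
I1 mul r5 <- r1,r2: IF@2 ID@3 stall=0 (-) EX@4 MEM@5 WB@6
I2 add r4 <- r4,r3: IF@3 ID@4 stall=0 (-) EX@5 MEM@6 WB@7
I3 mul r4 <- r2,r1: IF@4 ID@5 stall=0 (-) EX@6 MEM@7 WB@8
I4 sub r2 <- r3,r5: IF@5 ID@6 stall=0 (-) EX@7 MEM@8 WB@9
I5 ld r1 <- r5: IF@6 ID@7 stall=0 (-) EX@8 MEM@9 WB@10
I6 sub r3 <- r3,r1: IF@7 ID@8 stall=2 (RAW on I5.r1 (WB@10)) EX@11 MEM@12 WB@13

Answer: 5 6 7 8 9 10 13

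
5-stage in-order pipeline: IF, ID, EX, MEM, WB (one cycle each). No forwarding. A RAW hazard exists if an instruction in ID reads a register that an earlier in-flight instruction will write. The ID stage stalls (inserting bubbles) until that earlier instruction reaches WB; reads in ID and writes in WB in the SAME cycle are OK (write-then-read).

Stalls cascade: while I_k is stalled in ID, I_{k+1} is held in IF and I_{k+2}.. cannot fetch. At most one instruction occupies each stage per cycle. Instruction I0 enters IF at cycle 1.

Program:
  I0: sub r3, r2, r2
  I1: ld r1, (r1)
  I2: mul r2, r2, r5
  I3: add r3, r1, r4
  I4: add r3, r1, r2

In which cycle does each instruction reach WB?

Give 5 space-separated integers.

I0 sub r3 <- r2,r2: IF@1 ID@2 stall=0 (-) EX@3 MEM@4 WB@5
I1 ld r1 <- r1: IF@2 ID@3 stall=0 (-) EX@4 MEM@5 WB@6
I2 mul r2 <- r2,r5: IF@3 ID@4 stall=0 (-) EX@5 MEM@6 WB@7
I3 add r3 <- r1,r4: IF@4 ID@5 stall=1 (RAW on I1.r1 (WB@6)) EX@7 MEM@8 WB@9
I4 add r3 <- r1,r2: IF@5 ID@7 stall=0 (-) EX@8 MEM@9 WB@10

Answer: 5 6 7 9 10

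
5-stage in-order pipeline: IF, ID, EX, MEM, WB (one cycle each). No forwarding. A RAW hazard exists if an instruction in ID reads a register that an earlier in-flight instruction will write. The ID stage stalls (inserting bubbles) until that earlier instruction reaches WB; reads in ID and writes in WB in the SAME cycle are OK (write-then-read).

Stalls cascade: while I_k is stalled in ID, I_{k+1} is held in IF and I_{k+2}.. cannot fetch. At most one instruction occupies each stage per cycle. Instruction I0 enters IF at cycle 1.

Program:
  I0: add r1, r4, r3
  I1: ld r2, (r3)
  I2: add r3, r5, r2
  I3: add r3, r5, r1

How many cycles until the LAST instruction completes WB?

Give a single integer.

I0 add r1 <- r4,r3: IF@1 ID@2 stall=0 (-) EX@3 MEM@4 WB@5
I1 ld r2 <- r3: IF@2 ID@3 stall=0 (-) EX@4 MEM@5 WB@6
I2 add r3 <- r5,r2: IF@3 ID@4 stall=2 (RAW on I1.r2 (WB@6)) EX@7 MEM@8 WB@9
I3 add r3 <- r5,r1: IF@4 ID@7 stall=0 (-) EX@8 MEM@9 WB@10

Answer: 10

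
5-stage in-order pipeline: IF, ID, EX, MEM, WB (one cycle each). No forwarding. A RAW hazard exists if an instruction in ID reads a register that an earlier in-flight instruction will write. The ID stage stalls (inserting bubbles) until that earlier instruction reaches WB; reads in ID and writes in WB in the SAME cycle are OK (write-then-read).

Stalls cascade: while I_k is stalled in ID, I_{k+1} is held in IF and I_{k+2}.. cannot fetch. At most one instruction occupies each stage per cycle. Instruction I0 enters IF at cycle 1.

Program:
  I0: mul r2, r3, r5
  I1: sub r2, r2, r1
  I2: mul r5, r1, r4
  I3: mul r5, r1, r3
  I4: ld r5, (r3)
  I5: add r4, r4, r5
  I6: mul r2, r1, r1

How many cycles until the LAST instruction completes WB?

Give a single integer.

I0 mul r2 <- r3,r5: IF@1 ID@2 stall=0 (-) EX@3 MEM@4 WB@5
I1 sub r2 <- r2,r1: IF@2 ID@3 stall=2 (RAW on I0.r2 (WB@5)) EX@6 MEM@7 WB@8
I2 mul r5 <- r1,r4: IF@3 ID@6 stall=0 (-) EX@7 MEM@8 WB@9
I3 mul r5 <- r1,r3: IF@6 ID@7 stall=0 (-) EX@8 MEM@9 WB@10
I4 ld r5 <- r3: IF@7 ID@8 stall=0 (-) EX@9 MEM@10 WB@11
I5 add r4 <- r4,r5: IF@8 ID@9 stall=2 (RAW on I4.r5 (WB@11)) EX@12 MEM@13 WB@14
I6 mul r2 <- r1,r1: IF@9 ID@12 stall=0 (-) EX@13 MEM@14 WB@15

Answer: 15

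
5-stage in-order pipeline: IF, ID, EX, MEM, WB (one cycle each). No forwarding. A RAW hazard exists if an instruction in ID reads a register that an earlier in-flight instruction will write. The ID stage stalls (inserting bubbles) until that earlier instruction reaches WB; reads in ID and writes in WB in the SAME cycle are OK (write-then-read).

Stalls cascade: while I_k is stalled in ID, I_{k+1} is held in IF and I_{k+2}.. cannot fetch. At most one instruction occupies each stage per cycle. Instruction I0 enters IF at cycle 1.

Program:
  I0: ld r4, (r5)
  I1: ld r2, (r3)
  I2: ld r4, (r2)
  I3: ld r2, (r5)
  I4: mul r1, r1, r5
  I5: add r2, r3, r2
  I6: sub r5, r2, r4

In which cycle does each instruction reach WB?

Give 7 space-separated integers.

I0 ld r4 <- r5: IF@1 ID@2 stall=0 (-) EX@3 MEM@4 WB@5
I1 ld r2 <- r3: IF@2 ID@3 stall=0 (-) EX@4 MEM@5 WB@6
I2 ld r4 <- r2: IF@3 ID@4 stall=2 (RAW on I1.r2 (WB@6)) EX@7 MEM@8 WB@9
I3 ld r2 <- r5: IF@4 ID@7 stall=0 (-) EX@8 MEM@9 WB@10
I4 mul r1 <- r1,r5: IF@7 ID@8 stall=0 (-) EX@9 MEM@10 WB@11
I5 add r2 <- r3,r2: IF@8 ID@9 stall=1 (RAW on I3.r2 (WB@10)) EX@11 MEM@12 WB@13
I6 sub r5 <- r2,r4: IF@9 ID@11 stall=2 (RAW on I5.r2 (WB@13)) EX@14 MEM@15 WB@16

Answer: 5 6 9 10 11 13 16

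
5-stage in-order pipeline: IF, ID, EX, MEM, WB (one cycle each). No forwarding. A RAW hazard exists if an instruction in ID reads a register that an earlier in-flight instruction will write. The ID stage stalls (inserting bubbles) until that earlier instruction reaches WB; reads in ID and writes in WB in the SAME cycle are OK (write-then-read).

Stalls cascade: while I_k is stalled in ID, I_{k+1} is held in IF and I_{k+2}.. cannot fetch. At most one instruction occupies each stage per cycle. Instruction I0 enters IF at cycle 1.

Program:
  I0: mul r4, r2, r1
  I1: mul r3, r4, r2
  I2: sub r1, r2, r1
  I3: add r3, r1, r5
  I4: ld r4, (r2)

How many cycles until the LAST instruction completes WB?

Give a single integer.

I0 mul r4 <- r2,r1: IF@1 ID@2 stall=0 (-) EX@3 MEM@4 WB@5
I1 mul r3 <- r4,r2: IF@2 ID@3 stall=2 (RAW on I0.r4 (WB@5)) EX@6 MEM@7 WB@8
I2 sub r1 <- r2,r1: IF@3 ID@6 stall=0 (-) EX@7 MEM@8 WB@9
I3 add r3 <- r1,r5: IF@6 ID@7 stall=2 (RAW on I2.r1 (WB@9)) EX@10 MEM@11 WB@12
I4 ld r4 <- r2: IF@7 ID@10 stall=0 (-) EX@11 MEM@12 WB@13

Answer: 13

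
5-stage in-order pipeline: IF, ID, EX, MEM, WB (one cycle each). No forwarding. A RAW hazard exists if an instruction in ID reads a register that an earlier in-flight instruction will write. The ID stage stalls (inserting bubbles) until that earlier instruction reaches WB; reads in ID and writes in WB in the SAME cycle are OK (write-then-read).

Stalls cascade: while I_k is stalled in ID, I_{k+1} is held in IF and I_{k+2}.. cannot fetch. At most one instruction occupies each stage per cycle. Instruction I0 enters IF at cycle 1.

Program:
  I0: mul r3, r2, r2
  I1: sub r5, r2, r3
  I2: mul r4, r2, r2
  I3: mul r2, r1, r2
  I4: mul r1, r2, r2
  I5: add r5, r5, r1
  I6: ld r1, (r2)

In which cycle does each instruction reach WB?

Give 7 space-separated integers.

Answer: 5 8 9 10 13 16 17

Derivation:
I0 mul r3 <- r2,r2: IF@1 ID@2 stall=0 (-) EX@3 MEM@4 WB@5
I1 sub r5 <- r2,r3: IF@2 ID@3 stall=2 (RAW on I0.r3 (WB@5)) EX@6 MEM@7 WB@8
I2 mul r4 <- r2,r2: IF@3 ID@6 stall=0 (-) EX@7 MEM@8 WB@9
I3 mul r2 <- r1,r2: IF@6 ID@7 stall=0 (-) EX@8 MEM@9 WB@10
I4 mul r1 <- r2,r2: IF@7 ID@8 stall=2 (RAW on I3.r2 (WB@10)) EX@11 MEM@12 WB@13
I5 add r5 <- r5,r1: IF@8 ID@11 stall=2 (RAW on I4.r1 (WB@13)) EX@14 MEM@15 WB@16
I6 ld r1 <- r2: IF@11 ID@14 stall=0 (-) EX@15 MEM@16 WB@17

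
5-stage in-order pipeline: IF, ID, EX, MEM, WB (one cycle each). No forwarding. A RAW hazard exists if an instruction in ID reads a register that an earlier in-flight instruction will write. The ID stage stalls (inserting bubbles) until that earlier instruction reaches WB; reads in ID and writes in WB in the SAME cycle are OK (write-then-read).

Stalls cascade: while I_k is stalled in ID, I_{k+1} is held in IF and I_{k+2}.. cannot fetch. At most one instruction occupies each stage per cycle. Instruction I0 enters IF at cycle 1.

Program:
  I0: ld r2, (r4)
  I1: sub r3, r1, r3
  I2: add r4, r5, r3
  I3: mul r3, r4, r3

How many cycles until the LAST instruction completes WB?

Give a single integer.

I0 ld r2 <- r4: IF@1 ID@2 stall=0 (-) EX@3 MEM@4 WB@5
I1 sub r3 <- r1,r3: IF@2 ID@3 stall=0 (-) EX@4 MEM@5 WB@6
I2 add r4 <- r5,r3: IF@3 ID@4 stall=2 (RAW on I1.r3 (WB@6)) EX@7 MEM@8 WB@9
I3 mul r3 <- r4,r3: IF@4 ID@7 stall=2 (RAW on I2.r4 (WB@9)) EX@10 MEM@11 WB@12

Answer: 12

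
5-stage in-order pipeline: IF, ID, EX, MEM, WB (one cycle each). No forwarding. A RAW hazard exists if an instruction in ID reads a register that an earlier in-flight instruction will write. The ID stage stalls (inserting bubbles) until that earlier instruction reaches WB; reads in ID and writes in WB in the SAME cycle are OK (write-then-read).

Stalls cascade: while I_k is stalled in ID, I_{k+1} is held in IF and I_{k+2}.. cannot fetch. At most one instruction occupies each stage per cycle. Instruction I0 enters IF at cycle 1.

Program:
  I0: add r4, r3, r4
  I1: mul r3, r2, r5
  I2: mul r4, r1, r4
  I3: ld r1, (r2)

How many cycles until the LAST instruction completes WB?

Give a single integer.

I0 add r4 <- r3,r4: IF@1 ID@2 stall=0 (-) EX@3 MEM@4 WB@5
I1 mul r3 <- r2,r5: IF@2 ID@3 stall=0 (-) EX@4 MEM@5 WB@6
I2 mul r4 <- r1,r4: IF@3 ID@4 stall=1 (RAW on I0.r4 (WB@5)) EX@6 MEM@7 WB@8
I3 ld r1 <- r2: IF@4 ID@6 stall=0 (-) EX@7 MEM@8 WB@9

Answer: 9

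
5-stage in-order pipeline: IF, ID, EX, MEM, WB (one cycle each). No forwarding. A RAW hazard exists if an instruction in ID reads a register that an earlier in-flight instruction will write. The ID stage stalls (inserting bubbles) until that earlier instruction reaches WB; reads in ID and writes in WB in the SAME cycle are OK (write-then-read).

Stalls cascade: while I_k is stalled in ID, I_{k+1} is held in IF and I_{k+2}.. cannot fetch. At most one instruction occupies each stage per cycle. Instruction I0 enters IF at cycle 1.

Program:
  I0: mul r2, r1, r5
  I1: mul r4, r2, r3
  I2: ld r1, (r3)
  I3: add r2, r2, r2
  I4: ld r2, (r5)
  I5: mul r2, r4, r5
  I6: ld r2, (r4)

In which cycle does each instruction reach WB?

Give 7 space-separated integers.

Answer: 5 8 9 10 11 12 13

Derivation:
I0 mul r2 <- r1,r5: IF@1 ID@2 stall=0 (-) EX@3 MEM@4 WB@5
I1 mul r4 <- r2,r3: IF@2 ID@3 stall=2 (RAW on I0.r2 (WB@5)) EX@6 MEM@7 WB@8
I2 ld r1 <- r3: IF@3 ID@6 stall=0 (-) EX@7 MEM@8 WB@9
I3 add r2 <- r2,r2: IF@6 ID@7 stall=0 (-) EX@8 MEM@9 WB@10
I4 ld r2 <- r5: IF@7 ID@8 stall=0 (-) EX@9 MEM@10 WB@11
I5 mul r2 <- r4,r5: IF@8 ID@9 stall=0 (-) EX@10 MEM@11 WB@12
I6 ld r2 <- r4: IF@9 ID@10 stall=0 (-) EX@11 MEM@12 WB@13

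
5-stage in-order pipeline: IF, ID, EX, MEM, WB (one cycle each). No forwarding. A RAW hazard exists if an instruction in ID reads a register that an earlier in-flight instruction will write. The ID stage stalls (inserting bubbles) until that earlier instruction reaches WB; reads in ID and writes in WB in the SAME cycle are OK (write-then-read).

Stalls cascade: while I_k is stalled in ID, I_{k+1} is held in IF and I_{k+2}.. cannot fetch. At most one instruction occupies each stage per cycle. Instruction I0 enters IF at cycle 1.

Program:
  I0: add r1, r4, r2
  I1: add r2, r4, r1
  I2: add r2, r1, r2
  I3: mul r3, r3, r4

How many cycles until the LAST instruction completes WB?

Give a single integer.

Answer: 12

Derivation:
I0 add r1 <- r4,r2: IF@1 ID@2 stall=0 (-) EX@3 MEM@4 WB@5
I1 add r2 <- r4,r1: IF@2 ID@3 stall=2 (RAW on I0.r1 (WB@5)) EX@6 MEM@7 WB@8
I2 add r2 <- r1,r2: IF@3 ID@6 stall=2 (RAW on I1.r2 (WB@8)) EX@9 MEM@10 WB@11
I3 mul r3 <- r3,r4: IF@6 ID@9 stall=0 (-) EX@10 MEM@11 WB@12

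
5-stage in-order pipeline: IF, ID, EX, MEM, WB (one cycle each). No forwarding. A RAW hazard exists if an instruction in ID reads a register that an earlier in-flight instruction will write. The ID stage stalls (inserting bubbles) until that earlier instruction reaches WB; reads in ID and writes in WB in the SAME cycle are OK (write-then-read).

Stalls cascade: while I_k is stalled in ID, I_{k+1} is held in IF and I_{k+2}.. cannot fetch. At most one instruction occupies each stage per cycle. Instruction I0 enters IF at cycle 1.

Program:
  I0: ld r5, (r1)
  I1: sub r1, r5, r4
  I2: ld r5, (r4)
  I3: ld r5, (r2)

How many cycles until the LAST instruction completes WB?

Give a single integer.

Answer: 10

Derivation:
I0 ld r5 <- r1: IF@1 ID@2 stall=0 (-) EX@3 MEM@4 WB@5
I1 sub r1 <- r5,r4: IF@2 ID@3 stall=2 (RAW on I0.r5 (WB@5)) EX@6 MEM@7 WB@8
I2 ld r5 <- r4: IF@3 ID@6 stall=0 (-) EX@7 MEM@8 WB@9
I3 ld r5 <- r2: IF@6 ID@7 stall=0 (-) EX@8 MEM@9 WB@10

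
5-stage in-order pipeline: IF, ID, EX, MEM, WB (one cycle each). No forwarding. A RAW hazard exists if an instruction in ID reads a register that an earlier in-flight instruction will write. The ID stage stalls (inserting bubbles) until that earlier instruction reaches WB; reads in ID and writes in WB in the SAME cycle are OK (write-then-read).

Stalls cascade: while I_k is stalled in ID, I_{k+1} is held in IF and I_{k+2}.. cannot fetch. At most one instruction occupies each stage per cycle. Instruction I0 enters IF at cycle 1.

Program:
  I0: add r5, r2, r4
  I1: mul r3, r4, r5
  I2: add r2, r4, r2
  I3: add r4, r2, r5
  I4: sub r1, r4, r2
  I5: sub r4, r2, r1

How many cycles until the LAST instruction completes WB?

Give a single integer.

I0 add r5 <- r2,r4: IF@1 ID@2 stall=0 (-) EX@3 MEM@4 WB@5
I1 mul r3 <- r4,r5: IF@2 ID@3 stall=2 (RAW on I0.r5 (WB@5)) EX@6 MEM@7 WB@8
I2 add r2 <- r4,r2: IF@3 ID@6 stall=0 (-) EX@7 MEM@8 WB@9
I3 add r4 <- r2,r5: IF@6 ID@7 stall=2 (RAW on I2.r2 (WB@9)) EX@10 MEM@11 WB@12
I4 sub r1 <- r4,r2: IF@7 ID@10 stall=2 (RAW on I3.r4 (WB@12)) EX@13 MEM@14 WB@15
I5 sub r4 <- r2,r1: IF@10 ID@13 stall=2 (RAW on I4.r1 (WB@15)) EX@16 MEM@17 WB@18

Answer: 18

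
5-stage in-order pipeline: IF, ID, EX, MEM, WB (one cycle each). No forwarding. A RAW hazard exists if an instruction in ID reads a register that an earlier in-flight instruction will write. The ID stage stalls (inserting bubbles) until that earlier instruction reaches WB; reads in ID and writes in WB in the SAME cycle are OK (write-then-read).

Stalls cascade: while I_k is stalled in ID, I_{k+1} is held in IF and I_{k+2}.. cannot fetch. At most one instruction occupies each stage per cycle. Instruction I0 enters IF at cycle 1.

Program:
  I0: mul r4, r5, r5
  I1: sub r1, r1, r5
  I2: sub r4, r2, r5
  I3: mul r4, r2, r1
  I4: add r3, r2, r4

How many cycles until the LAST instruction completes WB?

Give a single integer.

I0 mul r4 <- r5,r5: IF@1 ID@2 stall=0 (-) EX@3 MEM@4 WB@5
I1 sub r1 <- r1,r5: IF@2 ID@3 stall=0 (-) EX@4 MEM@5 WB@6
I2 sub r4 <- r2,r5: IF@3 ID@4 stall=0 (-) EX@5 MEM@6 WB@7
I3 mul r4 <- r2,r1: IF@4 ID@5 stall=1 (RAW on I1.r1 (WB@6)) EX@7 MEM@8 WB@9
I4 add r3 <- r2,r4: IF@5 ID@7 stall=2 (RAW on I3.r4 (WB@9)) EX@10 MEM@11 WB@12

Answer: 12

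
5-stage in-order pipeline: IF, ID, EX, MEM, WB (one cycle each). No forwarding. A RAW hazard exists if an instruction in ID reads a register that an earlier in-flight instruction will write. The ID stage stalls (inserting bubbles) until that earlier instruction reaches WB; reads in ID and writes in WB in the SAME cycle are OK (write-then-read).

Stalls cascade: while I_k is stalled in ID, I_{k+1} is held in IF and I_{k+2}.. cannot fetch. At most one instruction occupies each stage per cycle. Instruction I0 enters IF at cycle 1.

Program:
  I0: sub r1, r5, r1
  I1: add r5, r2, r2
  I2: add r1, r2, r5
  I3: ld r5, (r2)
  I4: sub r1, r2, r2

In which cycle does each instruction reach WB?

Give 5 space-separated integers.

I0 sub r1 <- r5,r1: IF@1 ID@2 stall=0 (-) EX@3 MEM@4 WB@5
I1 add r5 <- r2,r2: IF@2 ID@3 stall=0 (-) EX@4 MEM@5 WB@6
I2 add r1 <- r2,r5: IF@3 ID@4 stall=2 (RAW on I1.r5 (WB@6)) EX@7 MEM@8 WB@9
I3 ld r5 <- r2: IF@4 ID@7 stall=0 (-) EX@8 MEM@9 WB@10
I4 sub r1 <- r2,r2: IF@7 ID@8 stall=0 (-) EX@9 MEM@10 WB@11

Answer: 5 6 9 10 11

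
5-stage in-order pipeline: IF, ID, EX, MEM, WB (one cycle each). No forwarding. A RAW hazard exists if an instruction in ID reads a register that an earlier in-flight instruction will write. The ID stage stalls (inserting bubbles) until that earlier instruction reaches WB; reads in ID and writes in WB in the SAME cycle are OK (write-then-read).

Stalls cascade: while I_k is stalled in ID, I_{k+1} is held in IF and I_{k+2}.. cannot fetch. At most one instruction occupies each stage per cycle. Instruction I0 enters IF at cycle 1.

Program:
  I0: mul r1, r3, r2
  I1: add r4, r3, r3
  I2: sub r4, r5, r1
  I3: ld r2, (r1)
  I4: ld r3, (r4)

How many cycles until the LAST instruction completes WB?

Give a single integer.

I0 mul r1 <- r3,r2: IF@1 ID@2 stall=0 (-) EX@3 MEM@4 WB@5
I1 add r4 <- r3,r3: IF@2 ID@3 stall=0 (-) EX@4 MEM@5 WB@6
I2 sub r4 <- r5,r1: IF@3 ID@4 stall=1 (RAW on I0.r1 (WB@5)) EX@6 MEM@7 WB@8
I3 ld r2 <- r1: IF@4 ID@6 stall=0 (-) EX@7 MEM@8 WB@9
I4 ld r3 <- r4: IF@6 ID@7 stall=1 (RAW on I2.r4 (WB@8)) EX@9 MEM@10 WB@11

Answer: 11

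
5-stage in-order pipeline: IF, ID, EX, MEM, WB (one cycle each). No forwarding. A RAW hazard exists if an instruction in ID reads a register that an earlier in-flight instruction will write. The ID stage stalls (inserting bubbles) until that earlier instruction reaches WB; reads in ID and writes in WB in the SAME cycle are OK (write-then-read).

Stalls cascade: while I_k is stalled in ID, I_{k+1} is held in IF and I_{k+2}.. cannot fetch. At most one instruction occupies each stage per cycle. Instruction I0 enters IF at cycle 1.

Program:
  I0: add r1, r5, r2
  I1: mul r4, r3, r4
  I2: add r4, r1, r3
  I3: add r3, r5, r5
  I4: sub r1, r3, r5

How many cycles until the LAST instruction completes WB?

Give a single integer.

Answer: 12

Derivation:
I0 add r1 <- r5,r2: IF@1 ID@2 stall=0 (-) EX@3 MEM@4 WB@5
I1 mul r4 <- r3,r4: IF@2 ID@3 stall=0 (-) EX@4 MEM@5 WB@6
I2 add r4 <- r1,r3: IF@3 ID@4 stall=1 (RAW on I0.r1 (WB@5)) EX@6 MEM@7 WB@8
I3 add r3 <- r5,r5: IF@4 ID@6 stall=0 (-) EX@7 MEM@8 WB@9
I4 sub r1 <- r3,r5: IF@6 ID@7 stall=2 (RAW on I3.r3 (WB@9)) EX@10 MEM@11 WB@12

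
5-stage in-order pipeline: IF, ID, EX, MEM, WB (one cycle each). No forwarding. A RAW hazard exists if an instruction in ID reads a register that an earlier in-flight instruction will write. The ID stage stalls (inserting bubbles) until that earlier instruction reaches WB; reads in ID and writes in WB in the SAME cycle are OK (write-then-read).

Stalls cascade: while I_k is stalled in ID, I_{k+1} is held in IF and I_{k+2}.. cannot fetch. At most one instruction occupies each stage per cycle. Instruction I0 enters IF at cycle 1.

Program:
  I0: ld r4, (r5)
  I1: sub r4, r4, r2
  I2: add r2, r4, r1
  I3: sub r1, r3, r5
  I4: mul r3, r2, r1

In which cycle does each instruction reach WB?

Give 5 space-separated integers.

Answer: 5 8 11 12 15

Derivation:
I0 ld r4 <- r5: IF@1 ID@2 stall=0 (-) EX@3 MEM@4 WB@5
I1 sub r4 <- r4,r2: IF@2 ID@3 stall=2 (RAW on I0.r4 (WB@5)) EX@6 MEM@7 WB@8
I2 add r2 <- r4,r1: IF@3 ID@6 stall=2 (RAW on I1.r4 (WB@8)) EX@9 MEM@10 WB@11
I3 sub r1 <- r3,r5: IF@6 ID@9 stall=0 (-) EX@10 MEM@11 WB@12
I4 mul r3 <- r2,r1: IF@9 ID@10 stall=2 (RAW on I3.r1 (WB@12)) EX@13 MEM@14 WB@15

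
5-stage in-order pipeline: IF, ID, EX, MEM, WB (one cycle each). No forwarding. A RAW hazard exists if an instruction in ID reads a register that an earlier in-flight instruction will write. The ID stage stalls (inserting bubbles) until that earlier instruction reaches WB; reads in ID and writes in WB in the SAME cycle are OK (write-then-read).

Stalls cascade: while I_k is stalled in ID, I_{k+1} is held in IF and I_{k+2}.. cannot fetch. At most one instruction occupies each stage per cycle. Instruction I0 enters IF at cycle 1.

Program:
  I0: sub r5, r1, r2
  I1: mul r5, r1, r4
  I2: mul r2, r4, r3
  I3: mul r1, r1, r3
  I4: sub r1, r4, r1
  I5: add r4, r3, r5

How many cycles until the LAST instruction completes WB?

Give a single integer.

Answer: 12

Derivation:
I0 sub r5 <- r1,r2: IF@1 ID@2 stall=0 (-) EX@3 MEM@4 WB@5
I1 mul r5 <- r1,r4: IF@2 ID@3 stall=0 (-) EX@4 MEM@5 WB@6
I2 mul r2 <- r4,r3: IF@3 ID@4 stall=0 (-) EX@5 MEM@6 WB@7
I3 mul r1 <- r1,r3: IF@4 ID@5 stall=0 (-) EX@6 MEM@7 WB@8
I4 sub r1 <- r4,r1: IF@5 ID@6 stall=2 (RAW on I3.r1 (WB@8)) EX@9 MEM@10 WB@11
I5 add r4 <- r3,r5: IF@6 ID@9 stall=0 (-) EX@10 MEM@11 WB@12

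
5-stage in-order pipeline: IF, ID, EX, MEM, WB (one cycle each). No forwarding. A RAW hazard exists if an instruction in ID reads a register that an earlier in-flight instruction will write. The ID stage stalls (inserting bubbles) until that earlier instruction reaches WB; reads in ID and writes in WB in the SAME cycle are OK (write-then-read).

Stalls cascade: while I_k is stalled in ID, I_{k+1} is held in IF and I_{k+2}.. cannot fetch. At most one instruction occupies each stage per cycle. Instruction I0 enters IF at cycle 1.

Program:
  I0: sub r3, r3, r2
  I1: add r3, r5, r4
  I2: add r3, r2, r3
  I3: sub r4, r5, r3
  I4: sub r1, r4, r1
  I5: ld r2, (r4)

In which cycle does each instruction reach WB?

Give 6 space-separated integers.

I0 sub r3 <- r3,r2: IF@1 ID@2 stall=0 (-) EX@3 MEM@4 WB@5
I1 add r3 <- r5,r4: IF@2 ID@3 stall=0 (-) EX@4 MEM@5 WB@6
I2 add r3 <- r2,r3: IF@3 ID@4 stall=2 (RAW on I1.r3 (WB@6)) EX@7 MEM@8 WB@9
I3 sub r4 <- r5,r3: IF@4 ID@7 stall=2 (RAW on I2.r3 (WB@9)) EX@10 MEM@11 WB@12
I4 sub r1 <- r4,r1: IF@7 ID@10 stall=2 (RAW on I3.r4 (WB@12)) EX@13 MEM@14 WB@15
I5 ld r2 <- r4: IF@10 ID@13 stall=0 (-) EX@14 MEM@15 WB@16

Answer: 5 6 9 12 15 16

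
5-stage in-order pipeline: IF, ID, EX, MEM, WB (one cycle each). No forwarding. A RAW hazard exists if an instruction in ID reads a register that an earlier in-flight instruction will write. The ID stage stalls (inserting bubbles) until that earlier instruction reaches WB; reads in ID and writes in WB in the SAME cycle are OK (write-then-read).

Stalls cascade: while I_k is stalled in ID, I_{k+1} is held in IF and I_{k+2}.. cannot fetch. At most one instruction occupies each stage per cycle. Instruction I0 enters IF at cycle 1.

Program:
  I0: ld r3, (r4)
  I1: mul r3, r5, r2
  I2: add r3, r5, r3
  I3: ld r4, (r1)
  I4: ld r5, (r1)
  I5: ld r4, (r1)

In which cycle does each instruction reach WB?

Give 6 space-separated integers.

I0 ld r3 <- r4: IF@1 ID@2 stall=0 (-) EX@3 MEM@4 WB@5
I1 mul r3 <- r5,r2: IF@2 ID@3 stall=0 (-) EX@4 MEM@5 WB@6
I2 add r3 <- r5,r3: IF@3 ID@4 stall=2 (RAW on I1.r3 (WB@6)) EX@7 MEM@8 WB@9
I3 ld r4 <- r1: IF@4 ID@7 stall=0 (-) EX@8 MEM@9 WB@10
I4 ld r5 <- r1: IF@7 ID@8 stall=0 (-) EX@9 MEM@10 WB@11
I5 ld r4 <- r1: IF@8 ID@9 stall=0 (-) EX@10 MEM@11 WB@12

Answer: 5 6 9 10 11 12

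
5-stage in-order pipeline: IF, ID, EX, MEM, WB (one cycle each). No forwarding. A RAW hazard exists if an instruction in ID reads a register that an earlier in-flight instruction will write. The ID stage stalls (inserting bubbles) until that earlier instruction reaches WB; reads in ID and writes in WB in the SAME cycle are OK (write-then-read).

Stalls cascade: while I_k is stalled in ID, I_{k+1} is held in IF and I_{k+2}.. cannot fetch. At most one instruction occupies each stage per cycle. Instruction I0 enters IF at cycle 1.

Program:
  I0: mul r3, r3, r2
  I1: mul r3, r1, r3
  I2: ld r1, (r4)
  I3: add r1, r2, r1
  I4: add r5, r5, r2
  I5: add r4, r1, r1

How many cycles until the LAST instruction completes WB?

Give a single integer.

I0 mul r3 <- r3,r2: IF@1 ID@2 stall=0 (-) EX@3 MEM@4 WB@5
I1 mul r3 <- r1,r3: IF@2 ID@3 stall=2 (RAW on I0.r3 (WB@5)) EX@6 MEM@7 WB@8
I2 ld r1 <- r4: IF@3 ID@6 stall=0 (-) EX@7 MEM@8 WB@9
I3 add r1 <- r2,r1: IF@6 ID@7 stall=2 (RAW on I2.r1 (WB@9)) EX@10 MEM@11 WB@12
I4 add r5 <- r5,r2: IF@7 ID@10 stall=0 (-) EX@11 MEM@12 WB@13
I5 add r4 <- r1,r1: IF@10 ID@11 stall=1 (RAW on I3.r1 (WB@12)) EX@13 MEM@14 WB@15

Answer: 15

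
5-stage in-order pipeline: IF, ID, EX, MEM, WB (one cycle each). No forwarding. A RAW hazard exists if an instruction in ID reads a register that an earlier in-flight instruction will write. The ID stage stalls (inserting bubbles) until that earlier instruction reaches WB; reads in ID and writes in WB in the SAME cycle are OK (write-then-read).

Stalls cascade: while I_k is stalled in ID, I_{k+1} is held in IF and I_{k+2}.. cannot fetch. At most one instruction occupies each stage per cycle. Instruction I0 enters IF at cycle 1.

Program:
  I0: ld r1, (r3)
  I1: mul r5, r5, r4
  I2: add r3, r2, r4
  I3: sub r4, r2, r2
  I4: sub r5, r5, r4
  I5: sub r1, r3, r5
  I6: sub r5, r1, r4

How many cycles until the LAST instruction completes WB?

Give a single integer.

I0 ld r1 <- r3: IF@1 ID@2 stall=0 (-) EX@3 MEM@4 WB@5
I1 mul r5 <- r5,r4: IF@2 ID@3 stall=0 (-) EX@4 MEM@5 WB@6
I2 add r3 <- r2,r4: IF@3 ID@4 stall=0 (-) EX@5 MEM@6 WB@7
I3 sub r4 <- r2,r2: IF@4 ID@5 stall=0 (-) EX@6 MEM@7 WB@8
I4 sub r5 <- r5,r4: IF@5 ID@6 stall=2 (RAW on I3.r4 (WB@8)) EX@9 MEM@10 WB@11
I5 sub r1 <- r3,r5: IF@6 ID@9 stall=2 (RAW on I4.r5 (WB@11)) EX@12 MEM@13 WB@14
I6 sub r5 <- r1,r4: IF@9 ID@12 stall=2 (RAW on I5.r1 (WB@14)) EX@15 MEM@16 WB@17

Answer: 17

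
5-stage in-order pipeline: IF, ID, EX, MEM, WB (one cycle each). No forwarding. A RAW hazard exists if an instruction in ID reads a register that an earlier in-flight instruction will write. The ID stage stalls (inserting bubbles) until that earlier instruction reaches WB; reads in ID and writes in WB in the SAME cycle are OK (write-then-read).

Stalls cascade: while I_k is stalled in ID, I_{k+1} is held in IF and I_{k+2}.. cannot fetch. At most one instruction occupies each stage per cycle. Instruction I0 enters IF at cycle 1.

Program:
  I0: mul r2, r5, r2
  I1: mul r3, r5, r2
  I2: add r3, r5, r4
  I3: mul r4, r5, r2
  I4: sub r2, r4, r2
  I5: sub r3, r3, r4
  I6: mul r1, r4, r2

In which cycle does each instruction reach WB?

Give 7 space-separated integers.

Answer: 5 8 9 10 13 14 16

Derivation:
I0 mul r2 <- r5,r2: IF@1 ID@2 stall=0 (-) EX@3 MEM@4 WB@5
I1 mul r3 <- r5,r2: IF@2 ID@3 stall=2 (RAW on I0.r2 (WB@5)) EX@6 MEM@7 WB@8
I2 add r3 <- r5,r4: IF@3 ID@6 stall=0 (-) EX@7 MEM@8 WB@9
I3 mul r4 <- r5,r2: IF@6 ID@7 stall=0 (-) EX@8 MEM@9 WB@10
I4 sub r2 <- r4,r2: IF@7 ID@8 stall=2 (RAW on I3.r4 (WB@10)) EX@11 MEM@12 WB@13
I5 sub r3 <- r3,r4: IF@8 ID@11 stall=0 (-) EX@12 MEM@13 WB@14
I6 mul r1 <- r4,r2: IF@11 ID@12 stall=1 (RAW on I4.r2 (WB@13)) EX@14 MEM@15 WB@16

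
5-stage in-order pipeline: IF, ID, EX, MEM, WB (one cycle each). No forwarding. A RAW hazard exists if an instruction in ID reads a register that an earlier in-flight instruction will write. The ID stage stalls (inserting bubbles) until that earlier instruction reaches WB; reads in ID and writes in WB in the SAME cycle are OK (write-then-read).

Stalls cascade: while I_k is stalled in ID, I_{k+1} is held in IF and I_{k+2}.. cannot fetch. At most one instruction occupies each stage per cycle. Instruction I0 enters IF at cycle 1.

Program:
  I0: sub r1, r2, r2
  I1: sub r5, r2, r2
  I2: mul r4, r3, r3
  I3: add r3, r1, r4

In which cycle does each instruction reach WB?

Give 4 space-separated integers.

I0 sub r1 <- r2,r2: IF@1 ID@2 stall=0 (-) EX@3 MEM@4 WB@5
I1 sub r5 <- r2,r2: IF@2 ID@3 stall=0 (-) EX@4 MEM@5 WB@6
I2 mul r4 <- r3,r3: IF@3 ID@4 stall=0 (-) EX@5 MEM@6 WB@7
I3 add r3 <- r1,r4: IF@4 ID@5 stall=2 (RAW on I2.r4 (WB@7)) EX@8 MEM@9 WB@10

Answer: 5 6 7 10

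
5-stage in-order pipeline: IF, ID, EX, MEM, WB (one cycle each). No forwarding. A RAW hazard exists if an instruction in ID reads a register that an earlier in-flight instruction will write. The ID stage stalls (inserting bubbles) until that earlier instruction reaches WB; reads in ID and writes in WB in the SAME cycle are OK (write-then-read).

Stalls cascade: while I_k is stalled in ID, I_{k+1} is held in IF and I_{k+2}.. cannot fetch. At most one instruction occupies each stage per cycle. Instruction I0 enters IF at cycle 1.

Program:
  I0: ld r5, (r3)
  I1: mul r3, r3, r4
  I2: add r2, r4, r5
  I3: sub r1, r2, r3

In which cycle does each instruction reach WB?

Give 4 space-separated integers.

I0 ld r5 <- r3: IF@1 ID@2 stall=0 (-) EX@3 MEM@4 WB@5
I1 mul r3 <- r3,r4: IF@2 ID@3 stall=0 (-) EX@4 MEM@5 WB@6
I2 add r2 <- r4,r5: IF@3 ID@4 stall=1 (RAW on I0.r5 (WB@5)) EX@6 MEM@7 WB@8
I3 sub r1 <- r2,r3: IF@4 ID@6 stall=2 (RAW on I2.r2 (WB@8)) EX@9 MEM@10 WB@11

Answer: 5 6 8 11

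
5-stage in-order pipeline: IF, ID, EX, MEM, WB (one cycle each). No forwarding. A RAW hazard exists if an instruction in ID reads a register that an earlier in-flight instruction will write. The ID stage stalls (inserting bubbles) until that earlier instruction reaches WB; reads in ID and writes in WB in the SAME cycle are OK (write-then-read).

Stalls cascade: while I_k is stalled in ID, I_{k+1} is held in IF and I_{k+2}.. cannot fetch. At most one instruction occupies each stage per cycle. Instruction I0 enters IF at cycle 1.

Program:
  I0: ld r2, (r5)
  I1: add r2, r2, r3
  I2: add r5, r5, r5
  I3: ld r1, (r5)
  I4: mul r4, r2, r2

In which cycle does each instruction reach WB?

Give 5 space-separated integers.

I0 ld r2 <- r5: IF@1 ID@2 stall=0 (-) EX@3 MEM@4 WB@5
I1 add r2 <- r2,r3: IF@2 ID@3 stall=2 (RAW on I0.r2 (WB@5)) EX@6 MEM@7 WB@8
I2 add r5 <- r5,r5: IF@3 ID@6 stall=0 (-) EX@7 MEM@8 WB@9
I3 ld r1 <- r5: IF@6 ID@7 stall=2 (RAW on I2.r5 (WB@9)) EX@10 MEM@11 WB@12
I4 mul r4 <- r2,r2: IF@7 ID@10 stall=0 (-) EX@11 MEM@12 WB@13

Answer: 5 8 9 12 13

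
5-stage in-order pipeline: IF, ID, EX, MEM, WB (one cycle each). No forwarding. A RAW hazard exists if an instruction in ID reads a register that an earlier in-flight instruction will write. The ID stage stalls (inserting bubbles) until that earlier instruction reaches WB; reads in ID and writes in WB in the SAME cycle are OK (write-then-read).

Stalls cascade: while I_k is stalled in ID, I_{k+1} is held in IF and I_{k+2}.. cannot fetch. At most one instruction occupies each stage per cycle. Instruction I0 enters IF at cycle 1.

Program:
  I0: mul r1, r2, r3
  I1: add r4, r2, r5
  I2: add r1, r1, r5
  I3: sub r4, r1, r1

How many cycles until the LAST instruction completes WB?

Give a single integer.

I0 mul r1 <- r2,r3: IF@1 ID@2 stall=0 (-) EX@3 MEM@4 WB@5
I1 add r4 <- r2,r5: IF@2 ID@3 stall=0 (-) EX@4 MEM@5 WB@6
I2 add r1 <- r1,r5: IF@3 ID@4 stall=1 (RAW on I0.r1 (WB@5)) EX@6 MEM@7 WB@8
I3 sub r4 <- r1,r1: IF@4 ID@6 stall=2 (RAW on I2.r1 (WB@8)) EX@9 MEM@10 WB@11

Answer: 11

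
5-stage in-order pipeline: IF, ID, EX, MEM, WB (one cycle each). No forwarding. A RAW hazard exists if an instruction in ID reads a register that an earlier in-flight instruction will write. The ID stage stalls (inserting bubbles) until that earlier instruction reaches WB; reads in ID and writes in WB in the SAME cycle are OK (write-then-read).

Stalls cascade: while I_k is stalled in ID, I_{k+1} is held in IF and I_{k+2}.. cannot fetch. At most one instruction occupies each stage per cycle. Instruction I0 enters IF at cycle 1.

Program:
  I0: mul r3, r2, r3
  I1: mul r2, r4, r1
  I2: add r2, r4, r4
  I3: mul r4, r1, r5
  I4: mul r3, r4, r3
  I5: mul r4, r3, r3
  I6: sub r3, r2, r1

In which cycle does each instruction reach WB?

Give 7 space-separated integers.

Answer: 5 6 7 8 11 14 15

Derivation:
I0 mul r3 <- r2,r3: IF@1 ID@2 stall=0 (-) EX@3 MEM@4 WB@5
I1 mul r2 <- r4,r1: IF@2 ID@3 stall=0 (-) EX@4 MEM@5 WB@6
I2 add r2 <- r4,r4: IF@3 ID@4 stall=0 (-) EX@5 MEM@6 WB@7
I3 mul r4 <- r1,r5: IF@4 ID@5 stall=0 (-) EX@6 MEM@7 WB@8
I4 mul r3 <- r4,r3: IF@5 ID@6 stall=2 (RAW on I3.r4 (WB@8)) EX@9 MEM@10 WB@11
I5 mul r4 <- r3,r3: IF@6 ID@9 stall=2 (RAW on I4.r3 (WB@11)) EX@12 MEM@13 WB@14
I6 sub r3 <- r2,r1: IF@9 ID@12 stall=0 (-) EX@13 MEM@14 WB@15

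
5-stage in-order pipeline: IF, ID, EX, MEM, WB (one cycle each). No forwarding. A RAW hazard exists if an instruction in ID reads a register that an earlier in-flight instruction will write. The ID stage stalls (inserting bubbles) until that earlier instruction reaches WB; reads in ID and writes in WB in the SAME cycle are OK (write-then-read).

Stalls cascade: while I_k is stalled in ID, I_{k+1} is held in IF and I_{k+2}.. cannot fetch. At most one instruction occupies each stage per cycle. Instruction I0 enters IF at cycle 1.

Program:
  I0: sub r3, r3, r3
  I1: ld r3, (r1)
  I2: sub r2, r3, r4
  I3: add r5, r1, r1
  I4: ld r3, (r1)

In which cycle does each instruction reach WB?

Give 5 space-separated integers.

Answer: 5 6 9 10 11

Derivation:
I0 sub r3 <- r3,r3: IF@1 ID@2 stall=0 (-) EX@3 MEM@4 WB@5
I1 ld r3 <- r1: IF@2 ID@3 stall=0 (-) EX@4 MEM@5 WB@6
I2 sub r2 <- r3,r4: IF@3 ID@4 stall=2 (RAW on I1.r3 (WB@6)) EX@7 MEM@8 WB@9
I3 add r5 <- r1,r1: IF@4 ID@7 stall=0 (-) EX@8 MEM@9 WB@10
I4 ld r3 <- r1: IF@7 ID@8 stall=0 (-) EX@9 MEM@10 WB@11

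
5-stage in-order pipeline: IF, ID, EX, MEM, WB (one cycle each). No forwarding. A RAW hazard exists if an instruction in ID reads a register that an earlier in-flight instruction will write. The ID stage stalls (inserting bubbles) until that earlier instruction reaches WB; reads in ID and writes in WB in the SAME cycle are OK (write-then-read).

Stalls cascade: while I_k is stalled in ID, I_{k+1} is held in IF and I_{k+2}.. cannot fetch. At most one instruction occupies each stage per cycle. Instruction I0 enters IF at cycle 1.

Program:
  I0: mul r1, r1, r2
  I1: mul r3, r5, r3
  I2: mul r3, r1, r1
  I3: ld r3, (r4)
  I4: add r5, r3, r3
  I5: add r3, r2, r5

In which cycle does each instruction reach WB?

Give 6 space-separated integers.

Answer: 5 6 8 9 12 15

Derivation:
I0 mul r1 <- r1,r2: IF@1 ID@2 stall=0 (-) EX@3 MEM@4 WB@5
I1 mul r3 <- r5,r3: IF@2 ID@3 stall=0 (-) EX@4 MEM@5 WB@6
I2 mul r3 <- r1,r1: IF@3 ID@4 stall=1 (RAW on I0.r1 (WB@5)) EX@6 MEM@7 WB@8
I3 ld r3 <- r4: IF@4 ID@6 stall=0 (-) EX@7 MEM@8 WB@9
I4 add r5 <- r3,r3: IF@6 ID@7 stall=2 (RAW on I3.r3 (WB@9)) EX@10 MEM@11 WB@12
I5 add r3 <- r2,r5: IF@7 ID@10 stall=2 (RAW on I4.r5 (WB@12)) EX@13 MEM@14 WB@15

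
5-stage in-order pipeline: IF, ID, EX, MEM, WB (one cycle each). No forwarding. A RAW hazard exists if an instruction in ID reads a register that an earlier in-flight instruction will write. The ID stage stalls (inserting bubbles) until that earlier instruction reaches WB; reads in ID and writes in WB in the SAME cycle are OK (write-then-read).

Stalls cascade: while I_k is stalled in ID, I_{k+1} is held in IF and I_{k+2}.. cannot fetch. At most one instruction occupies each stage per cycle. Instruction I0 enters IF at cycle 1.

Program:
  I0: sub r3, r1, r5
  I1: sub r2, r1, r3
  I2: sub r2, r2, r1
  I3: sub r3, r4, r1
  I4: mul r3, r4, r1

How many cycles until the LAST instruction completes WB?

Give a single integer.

I0 sub r3 <- r1,r5: IF@1 ID@2 stall=0 (-) EX@3 MEM@4 WB@5
I1 sub r2 <- r1,r3: IF@2 ID@3 stall=2 (RAW on I0.r3 (WB@5)) EX@6 MEM@7 WB@8
I2 sub r2 <- r2,r1: IF@3 ID@6 stall=2 (RAW on I1.r2 (WB@8)) EX@9 MEM@10 WB@11
I3 sub r3 <- r4,r1: IF@6 ID@9 stall=0 (-) EX@10 MEM@11 WB@12
I4 mul r3 <- r4,r1: IF@9 ID@10 stall=0 (-) EX@11 MEM@12 WB@13

Answer: 13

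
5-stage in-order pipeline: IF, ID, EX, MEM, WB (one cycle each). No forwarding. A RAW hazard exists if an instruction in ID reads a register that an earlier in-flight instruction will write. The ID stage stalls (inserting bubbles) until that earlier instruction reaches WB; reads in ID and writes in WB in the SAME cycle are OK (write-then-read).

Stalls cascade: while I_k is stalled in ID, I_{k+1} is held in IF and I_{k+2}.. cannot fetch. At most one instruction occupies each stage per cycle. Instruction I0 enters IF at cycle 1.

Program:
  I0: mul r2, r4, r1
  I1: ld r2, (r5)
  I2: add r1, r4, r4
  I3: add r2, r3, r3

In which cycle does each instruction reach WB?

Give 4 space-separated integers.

Answer: 5 6 7 8

Derivation:
I0 mul r2 <- r4,r1: IF@1 ID@2 stall=0 (-) EX@3 MEM@4 WB@5
I1 ld r2 <- r5: IF@2 ID@3 stall=0 (-) EX@4 MEM@5 WB@6
I2 add r1 <- r4,r4: IF@3 ID@4 stall=0 (-) EX@5 MEM@6 WB@7
I3 add r2 <- r3,r3: IF@4 ID@5 stall=0 (-) EX@6 MEM@7 WB@8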